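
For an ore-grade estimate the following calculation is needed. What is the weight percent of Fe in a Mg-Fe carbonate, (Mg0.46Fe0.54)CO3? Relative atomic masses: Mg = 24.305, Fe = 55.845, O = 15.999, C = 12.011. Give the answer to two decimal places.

M((Mg0.46Fe0.54)CO3) = 101.345 g/mol.
Fe contributes 0.54 × 55.845 = 30.156 g per mole.
30.156/101.345 = 0.2976 → 29.76%.

29.76 wt%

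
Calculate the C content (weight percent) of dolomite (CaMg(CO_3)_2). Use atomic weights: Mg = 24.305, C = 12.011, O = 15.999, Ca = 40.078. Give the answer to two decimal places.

Formula mass = 1·40.078 + 1·24.305 + 2·12.011 + 6·15.999 = 184.399 g/mol, of which 24.022 g is C.
So C makes up 24.022/184.399 = 0.1303 of the mass, i.e. 13.03%.

13.03 weight percent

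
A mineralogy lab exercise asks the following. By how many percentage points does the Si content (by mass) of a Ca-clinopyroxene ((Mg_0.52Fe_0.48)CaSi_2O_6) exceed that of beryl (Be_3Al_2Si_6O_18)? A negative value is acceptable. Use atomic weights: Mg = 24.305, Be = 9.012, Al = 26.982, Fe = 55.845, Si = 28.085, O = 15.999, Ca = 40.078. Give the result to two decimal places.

-7.11 percentage points

M((Mg_0.52Fe_0.48)CaSi_2O_6) = 231.686 g/mol, so wt% Si = 56.170/231.686 × 100 = 24.24%.
M(Be_3Al_2Si_6O_18) = 537.492 g/mol, so wt% Si = 168.510/537.492 × 100 = 31.35%.
24.24 − 31.35 = -7.11 pp.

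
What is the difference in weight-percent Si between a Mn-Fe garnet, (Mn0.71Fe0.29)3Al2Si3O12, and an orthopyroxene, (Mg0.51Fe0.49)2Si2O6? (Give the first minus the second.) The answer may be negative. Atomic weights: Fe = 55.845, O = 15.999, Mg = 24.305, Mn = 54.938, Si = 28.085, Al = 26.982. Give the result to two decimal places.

Si in (Mn0.71Fe0.29)3Al2Si3O12: molar mass 495.810 g/mol; 3×28.085 = 84.255 g → 16.99 wt%.
Si in (Mg0.51Fe0.49)2Si2O6: molar mass 231.683 g/mol; 2×28.085 = 56.170 g → 24.24 wt%.
Difference = 16.99 − 24.24 = -7.25 percentage points.

-7.25 percentage points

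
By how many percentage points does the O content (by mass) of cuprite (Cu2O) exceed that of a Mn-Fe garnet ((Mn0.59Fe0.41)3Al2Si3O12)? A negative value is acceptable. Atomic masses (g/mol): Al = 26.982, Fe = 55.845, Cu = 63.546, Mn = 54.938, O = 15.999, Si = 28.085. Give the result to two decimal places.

M(Cu2O) = 143.091 g/mol, so wt% O = 15.999/143.091 × 100 = 11.18%.
M((Mn0.59Fe0.41)3Al2Si3O12) = 496.137 g/mol, so wt% O = 191.988/496.137 × 100 = 38.70%.
11.18 − 38.70 = -27.52 pp.

-27.52 percentage points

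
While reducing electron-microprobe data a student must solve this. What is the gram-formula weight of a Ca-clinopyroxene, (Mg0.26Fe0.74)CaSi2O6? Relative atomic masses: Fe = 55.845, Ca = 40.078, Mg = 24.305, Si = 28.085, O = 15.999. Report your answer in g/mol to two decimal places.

239.89 g/mol

The formula mass is the sum 0.26·24.305 + 0.74·55.845 + 1·40.078 + 2·28.085 + 6·15.999.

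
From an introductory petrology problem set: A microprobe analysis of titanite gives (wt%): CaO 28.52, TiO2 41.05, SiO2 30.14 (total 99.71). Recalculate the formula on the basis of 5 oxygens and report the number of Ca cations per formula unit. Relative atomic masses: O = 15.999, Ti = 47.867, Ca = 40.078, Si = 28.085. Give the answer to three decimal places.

28.52 wt% CaO ÷ 56.077 g/mol = 0.50859 mol, giving 0.50859 Ca and 0.50859 O.
41.05 wt% TiO2 ÷ 79.865 g/mol = 0.51399 mol, giving 0.51399 Ti and 1.02798 O.
30.14 wt% SiO2 ÷ 60.083 g/mol = 0.50164 mol, giving 0.50164 Si and 1.00328 O.
Oxygen sums to 2.53985; scaling by 5/2.53985 = 1.96862 puts the formula on 5 O.
Ca: 0.50859 × 1.96862 = 1.001 atoms per formula unit.

1.001 Ca apfu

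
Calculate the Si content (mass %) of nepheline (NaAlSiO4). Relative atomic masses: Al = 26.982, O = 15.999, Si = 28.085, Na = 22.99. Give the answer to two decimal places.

19.77 mass %

Molar mass of NaAlSiO4: 1·22.99 + 1·26.982 + 1·28.085 + 4·15.999 = 142.053 g/mol.
Mass of Si per formula unit: 1 × 28.085 = 28.085 g.
Weight fraction Si = 28.085 / 142.053 = 0.1977.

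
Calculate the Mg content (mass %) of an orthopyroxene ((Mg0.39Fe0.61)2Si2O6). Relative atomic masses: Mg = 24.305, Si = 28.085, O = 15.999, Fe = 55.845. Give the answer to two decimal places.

7.92 mass %

Formula mass = 0.78*24.305 + 1.22*55.845 + 2*28.085 + 6*15.999 = 239.253 g/mol, of which 18.958 g is Mg.
So Mg makes up 18.958/239.253 = 0.0792 of the mass, i.e. 7.92%.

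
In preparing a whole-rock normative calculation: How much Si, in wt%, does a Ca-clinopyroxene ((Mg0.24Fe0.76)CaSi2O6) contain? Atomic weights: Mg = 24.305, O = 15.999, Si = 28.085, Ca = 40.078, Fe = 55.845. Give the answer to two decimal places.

23.35 wt%

M((Mg0.24Fe0.76)CaSi2O6) = 240.517 g/mol.
Si contributes 2 × 28.085 = 56.170 g per mole.
56.170/240.517 = 0.2335 → 23.35%.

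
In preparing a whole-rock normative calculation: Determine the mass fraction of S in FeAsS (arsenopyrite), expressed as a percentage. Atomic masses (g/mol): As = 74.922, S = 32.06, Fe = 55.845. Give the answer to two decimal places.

Formula mass = 1·55.845 + 1·74.922 + 1·32.06 = 162.827 g/mol, of which 32.060 g is S.
So S makes up 32.060/162.827 = 0.1969 of the mass, i.e. 19.69%.

19.69 mass %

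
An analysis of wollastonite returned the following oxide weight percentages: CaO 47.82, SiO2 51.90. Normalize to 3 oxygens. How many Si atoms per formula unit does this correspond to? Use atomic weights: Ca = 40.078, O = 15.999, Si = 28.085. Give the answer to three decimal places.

1.004 Si apfu

CaO: 47.82/56.077 = 0.85276 mol → 0.85276 mol Ca, 0.85276 mol O.
SiO2: 51.90/60.083 = 0.86381 mol → 0.86381 mol Si, 1.72762 mol O.
Total oxygen = 2.58038 mol. Normalization factor = 3/2.58038 = 1.16262.
Si per 3 O = 0.86381 × 1.16262 = 1.004.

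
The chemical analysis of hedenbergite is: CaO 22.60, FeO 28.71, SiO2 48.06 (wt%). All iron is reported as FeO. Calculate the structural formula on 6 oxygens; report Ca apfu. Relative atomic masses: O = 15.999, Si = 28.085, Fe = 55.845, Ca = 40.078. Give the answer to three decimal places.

CaO (M=56.077): mol = 0.40302; Ca = 0.40302, O = 0.40302.
FeO (M=71.844): mol = 0.39962; Fe = 0.39962, O = 0.39962.
SiO2 (M=60.083): mol = 0.79989; Si = 0.79989, O = 1.59978.
ΣO = 2.40242; factor = 6/ΣO = 2.49748.
Ca apfu = 0.40302 × 2.49748 = 1.007.

1.007 Ca apfu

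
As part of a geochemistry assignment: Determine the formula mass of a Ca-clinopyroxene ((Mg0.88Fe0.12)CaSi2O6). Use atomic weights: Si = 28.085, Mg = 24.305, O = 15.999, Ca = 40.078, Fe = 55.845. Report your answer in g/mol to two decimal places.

220.33 g/mol

Mg: 0.88 × 24.305 = 21.3884
Fe: 0.12 × 55.845 = 6.7014
Ca: 1 × 40.078 = 40.0780
Si: 2 × 28.085 = 56.1700
O: 6 × 15.999 = 95.9940
Summing the contributions gives the formula mass.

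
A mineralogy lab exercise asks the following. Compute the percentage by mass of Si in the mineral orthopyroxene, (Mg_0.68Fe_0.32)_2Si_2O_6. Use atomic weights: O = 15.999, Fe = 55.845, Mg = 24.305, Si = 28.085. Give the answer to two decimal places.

25.42 wt%

Molar mass of (Mg_0.68Fe_0.32)_2Si_2O_6: 1.36·24.305 + 0.64·55.845 + 2·28.085 + 6·15.999 = 220.960 g/mol.
Mass of Si per formula unit: 2 × 28.085 = 56.170 g.
Weight fraction Si = 56.170 / 220.960 = 0.2542.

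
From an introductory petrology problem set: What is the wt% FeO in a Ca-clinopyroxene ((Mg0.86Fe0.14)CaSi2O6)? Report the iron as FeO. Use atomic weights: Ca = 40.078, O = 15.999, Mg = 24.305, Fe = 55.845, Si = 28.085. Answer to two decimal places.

M((Mg0.86Fe0.14)CaSi2O6) = 220.963 g/mol; M(FeO) = 71.844 g/mol.
Moles FeO per formula unit = 0.14 Fe ÷ 1 = 0.1400.
FeO fraction = (0.1400 × 71.844) / 220.963 = 10.058/220.963 = 0.0455.

4.55 wt%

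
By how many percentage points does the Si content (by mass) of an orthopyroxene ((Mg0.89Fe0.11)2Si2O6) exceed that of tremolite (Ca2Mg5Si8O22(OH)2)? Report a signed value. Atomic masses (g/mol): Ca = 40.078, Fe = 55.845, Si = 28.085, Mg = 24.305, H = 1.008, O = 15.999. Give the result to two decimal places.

-0.62 percentage points

First mineral: 56.170 g Si in 207.713 g formula = 27.04 wt% Si.
Second mineral: 224.680 g Si in 812.353 g formula = 27.66 wt% Si.
27.04% − 27.66% gives a difference of -0.62 percentage points.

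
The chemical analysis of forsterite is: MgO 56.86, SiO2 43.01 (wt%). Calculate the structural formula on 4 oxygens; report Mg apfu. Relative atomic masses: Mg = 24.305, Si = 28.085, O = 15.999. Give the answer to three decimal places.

1.985 Mg apfu

MgO: 56.86/40.304 = 1.41078 mol → 1.41078 mol Mg, 1.41078 mol O.
SiO2: 43.01/60.083 = 0.71584 mol → 0.71584 mol Si, 1.43168 mol O.
Total oxygen = 2.84246 mol. Normalization factor = 4/2.84246 = 1.40723.
Mg per 4 O = 1.41078 × 1.40723 = 1.985.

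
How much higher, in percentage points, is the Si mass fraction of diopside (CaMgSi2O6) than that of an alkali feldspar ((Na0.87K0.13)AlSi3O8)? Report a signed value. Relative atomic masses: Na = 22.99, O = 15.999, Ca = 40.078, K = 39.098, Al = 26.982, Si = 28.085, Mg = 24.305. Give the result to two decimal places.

M(CaMgSi2O6) = 216.547 g/mol, so wt% Si = 56.170/216.547 × 100 = 25.94%.
M((Na0.87K0.13)AlSi3O8) = 264.313 g/mol, so wt% Si = 84.255/264.313 × 100 = 31.88%.
25.94 − 31.88 = -5.94 pp.

-5.94 percentage points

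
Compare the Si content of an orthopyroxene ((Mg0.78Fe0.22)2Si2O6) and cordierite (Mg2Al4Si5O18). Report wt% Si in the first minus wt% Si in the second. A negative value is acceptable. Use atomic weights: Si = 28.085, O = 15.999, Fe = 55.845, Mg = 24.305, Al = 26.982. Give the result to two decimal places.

Si in (Mg0.78Fe0.22)2Si2O6: molar mass 214.652 g/mol; 2×28.085 = 56.170 g → 26.17 wt%.
Si in Mg2Al4Si5O18: molar mass 584.945 g/mol; 5×28.085 = 140.425 g → 24.01 wt%.
Difference = 26.17 − 24.01 = 2.16 percentage points.

2.16 percentage points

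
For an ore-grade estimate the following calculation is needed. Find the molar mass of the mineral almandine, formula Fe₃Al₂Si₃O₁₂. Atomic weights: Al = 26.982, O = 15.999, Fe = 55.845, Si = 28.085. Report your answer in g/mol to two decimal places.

497.74 g/mol

M = 3×55.845 + 2×26.982 + 3×28.085 + 12×15.999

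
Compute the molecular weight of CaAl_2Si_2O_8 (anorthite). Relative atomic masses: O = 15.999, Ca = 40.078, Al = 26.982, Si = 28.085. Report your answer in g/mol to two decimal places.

278.20 g/mol

Ca: 1 × 40.078 = 40.0780
Al: 2 × 26.982 = 53.9640
Si: 2 × 28.085 = 56.1700
O: 8 × 15.999 = 127.9920
Summing the contributions gives the formula mass.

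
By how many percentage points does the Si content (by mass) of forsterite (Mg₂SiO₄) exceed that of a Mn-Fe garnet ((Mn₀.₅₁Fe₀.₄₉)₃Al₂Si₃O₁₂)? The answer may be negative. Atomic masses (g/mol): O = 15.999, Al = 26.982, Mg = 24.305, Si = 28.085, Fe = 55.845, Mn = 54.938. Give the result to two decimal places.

Si in Mg₂SiO₄: molar mass 140.691 g/mol; 1×28.085 = 28.085 g → 19.96 wt%.
Si in (Mn₀.₅₁Fe₀.₄₉)₃Al₂Si₃O₁₂: molar mass 496.354 g/mol; 3×28.085 = 84.255 g → 16.97 wt%.
Difference = 19.96 − 16.97 = 2.99 percentage points.

2.99 percentage points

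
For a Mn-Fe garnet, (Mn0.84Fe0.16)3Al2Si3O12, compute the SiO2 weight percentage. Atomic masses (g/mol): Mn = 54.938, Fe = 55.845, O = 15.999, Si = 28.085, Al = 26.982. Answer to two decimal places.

36.38 wt%

Molar mass of (Mn0.84Fe0.16)3Al2Si3O12 = 2.52*54.938 + 0.48*55.845 + 2*26.982 + 3*28.085 + 12*15.999 = 495.456 g/mol.
Each formula unit contains 3 Si, equivalent to 3/1 = 3.0000 mol SiO2.
M(SiO2) = 1×28.085 + 2×15.999 = 60.083 g/mol.
Mass of SiO2 per formula unit = 3.0000 × 60.083 = 180.249 g.
SiO2 wt% = 180.249 / 495.456 × 100 = 36.38%.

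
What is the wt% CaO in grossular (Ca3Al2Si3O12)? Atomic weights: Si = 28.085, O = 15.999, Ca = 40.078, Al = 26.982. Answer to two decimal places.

37.35 wt%

M(Ca3Al2Si3O12) = 450.441 g/mol; M(CaO) = 56.077 g/mol.
Moles CaO per formula unit = 3 Ca ÷ 1 = 3.0000.
CaO fraction = (3.0000 × 56.077) / 450.441 = 168.231/450.441 = 0.3735.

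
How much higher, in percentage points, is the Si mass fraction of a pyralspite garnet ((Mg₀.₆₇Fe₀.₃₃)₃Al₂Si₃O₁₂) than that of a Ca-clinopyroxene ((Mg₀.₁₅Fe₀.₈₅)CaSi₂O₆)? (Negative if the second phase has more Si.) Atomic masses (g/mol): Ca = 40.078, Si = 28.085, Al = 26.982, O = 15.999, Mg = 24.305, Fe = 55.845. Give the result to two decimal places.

Si in (Mg₀.₆₇Fe₀.₃₃)₃Al₂Si₃O₁₂: molar mass 434.347 g/mol; 3×28.085 = 84.255 g → 19.40 wt%.
Si in (Mg₀.₁₅Fe₀.₈₅)CaSi₂O₆: molar mass 243.356 g/mol; 2×28.085 = 56.170 g → 23.08 wt%.
Difference = 19.40 − 23.08 = -3.68 percentage points.

-3.68 percentage points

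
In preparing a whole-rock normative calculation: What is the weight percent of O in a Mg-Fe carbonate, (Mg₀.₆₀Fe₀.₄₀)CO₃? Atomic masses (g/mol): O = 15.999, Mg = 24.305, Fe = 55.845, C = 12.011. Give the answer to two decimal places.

49.52 mass %

Formula mass = 0.60×24.305 + 0.40×55.845 + 1×12.011 + 3×15.999 = 96.929 g/mol, of which 47.997 g is O.
So O makes up 47.997/96.929 = 0.4952 of the mass, i.e. 49.52%.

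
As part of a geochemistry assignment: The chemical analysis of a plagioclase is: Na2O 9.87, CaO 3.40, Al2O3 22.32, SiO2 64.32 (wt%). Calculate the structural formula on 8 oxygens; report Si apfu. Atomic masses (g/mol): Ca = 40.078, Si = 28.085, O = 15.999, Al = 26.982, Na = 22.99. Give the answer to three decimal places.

9.87 wt% Na2O ÷ 61.979 g/mol = 0.15925 mol, giving 0.31850 Na and 0.15925 O.
3.40 wt% CaO ÷ 56.077 g/mol = 0.06063 mol, giving 0.06063 Ca and 0.06063 O.
22.32 wt% Al2O3 ÷ 101.961 g/mol = 0.21891 mol, giving 0.43782 Al and 0.65673 O.
64.32 wt% SiO2 ÷ 60.083 g/mol = 1.07052 mol, giving 1.07052 Si and 2.14104 O.
Oxygen sums to 3.01765; scaling by 8/3.01765 = 2.65107 puts the formula on 8 O.
Si: 1.07052 × 2.65107 = 2.838 atoms per formula unit.

2.838 Si apfu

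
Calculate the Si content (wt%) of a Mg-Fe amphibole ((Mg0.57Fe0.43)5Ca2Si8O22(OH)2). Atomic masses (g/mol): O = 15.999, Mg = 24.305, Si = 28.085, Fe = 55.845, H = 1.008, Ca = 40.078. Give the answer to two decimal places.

M((Mg0.57Fe0.43)5Ca2Si8O22(OH)2) = 880.164 g/mol.
Si contributes 8 × 28.085 = 224.680 g per mole.
224.680/880.164 = 0.2553 → 25.53%.

25.53 wt%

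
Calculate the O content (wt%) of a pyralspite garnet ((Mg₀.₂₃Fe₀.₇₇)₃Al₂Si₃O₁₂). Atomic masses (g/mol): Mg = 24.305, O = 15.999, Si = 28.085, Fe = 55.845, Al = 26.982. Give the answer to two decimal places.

Formula mass = 0.69·24.305 + 2.31·55.845 + 2·26.982 + 3·28.085 + 12·15.999 = 475.979 g/mol, of which 191.988 g is O.
So O makes up 191.988/475.979 = 0.4034 of the mass, i.e. 40.34%.

40.34 wt%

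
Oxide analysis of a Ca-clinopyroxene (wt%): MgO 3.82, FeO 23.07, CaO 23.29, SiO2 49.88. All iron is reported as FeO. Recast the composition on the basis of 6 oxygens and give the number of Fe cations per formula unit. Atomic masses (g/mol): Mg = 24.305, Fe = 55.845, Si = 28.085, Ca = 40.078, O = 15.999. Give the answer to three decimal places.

0.773 Fe apfu

MgO: 3.82/40.304 = 0.09478 mol → 0.09478 mol Mg, 0.09478 mol O.
FeO: 23.07/71.844 = 0.32111 mol → 0.32111 mol Fe, 0.32111 mol O.
CaO: 23.29/56.077 = 0.41532 mol → 0.41532 mol Ca, 0.41532 mol O.
SiO2: 49.88/60.083 = 0.83018 mol → 0.83018 mol Si, 1.66036 mol O.
Total oxygen = 2.49157 mol. Normalization factor = 6/2.49157 = 2.40812.
Fe per 6 O = 0.32111 × 2.40812 = 0.773.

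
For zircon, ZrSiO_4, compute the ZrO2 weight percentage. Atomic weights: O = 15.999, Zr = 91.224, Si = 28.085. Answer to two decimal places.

67.22 wt%

Formula mass = 183.305 g/mol.
1 Zr → 1.0000 mol ZrO2 per formula unit; M(ZrO2) = 123.222, so ZrO2 mass = 123.222 g.
123.222/183.305 × 100 = 67.22 wt%.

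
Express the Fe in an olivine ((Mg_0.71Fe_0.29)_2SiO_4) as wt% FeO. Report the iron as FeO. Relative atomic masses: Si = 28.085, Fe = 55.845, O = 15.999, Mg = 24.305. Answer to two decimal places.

26.21 wt%

M((Mg_0.71Fe_0.29)_2SiO_4) = 158.984 g/mol; M(FeO) = 71.844 g/mol.
Moles FeO per formula unit = 0.58 Fe ÷ 1 = 0.5800.
FeO fraction = (0.5800 × 71.844) / 158.984 = 41.670/158.984 = 0.2621.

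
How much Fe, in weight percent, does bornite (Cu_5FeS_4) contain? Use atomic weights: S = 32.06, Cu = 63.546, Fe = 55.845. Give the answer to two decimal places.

11.13 weight percent

M(Cu_5FeS_4) = 501.815 g/mol.
Fe contributes 1 × 55.845 = 55.845 g per mole.
55.845/501.815 = 0.1113 → 11.13%.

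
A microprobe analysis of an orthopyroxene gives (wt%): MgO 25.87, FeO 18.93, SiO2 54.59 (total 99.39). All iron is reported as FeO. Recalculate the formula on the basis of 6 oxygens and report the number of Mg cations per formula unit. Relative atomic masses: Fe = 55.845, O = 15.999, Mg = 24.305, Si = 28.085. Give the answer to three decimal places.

MgO: 25.87/40.304 = 0.64187 mol → 0.64187 mol Mg, 0.64187 mol O.
FeO: 18.93/71.844 = 0.26349 mol → 0.26349 mol Fe, 0.26349 mol O.
SiO2: 54.59/60.083 = 0.90858 mol → 0.90858 mol Si, 1.81716 mol O.
Total oxygen = 2.72252 mol. Normalization factor = 6/2.72252 = 2.20384.
Mg per 6 O = 0.64187 × 2.20384 = 1.415.

1.415 Mg apfu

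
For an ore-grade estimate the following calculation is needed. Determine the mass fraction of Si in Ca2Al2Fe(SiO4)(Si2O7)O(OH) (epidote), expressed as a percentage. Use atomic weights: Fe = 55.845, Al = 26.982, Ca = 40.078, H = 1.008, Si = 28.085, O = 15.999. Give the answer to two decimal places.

17.44 weight percent

Formula mass = 2*40.078 + 2*26.982 + 1*55.845 + 3*28.085 + 13*15.999 + 1*1.008 = 483.215 g/mol, of which 84.255 g is Si.
So Si makes up 84.255/483.215 = 0.1744 of the mass, i.e. 17.44%.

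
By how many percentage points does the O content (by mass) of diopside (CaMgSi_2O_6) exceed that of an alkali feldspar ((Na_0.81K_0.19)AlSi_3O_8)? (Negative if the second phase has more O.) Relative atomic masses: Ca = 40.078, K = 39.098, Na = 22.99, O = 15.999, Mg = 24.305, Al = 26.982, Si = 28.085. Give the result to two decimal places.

-3.92 percentage points

O in CaMgSi_2O_6: molar mass 216.547 g/mol; 6×15.999 = 95.994 g → 44.33 wt%.
O in (Na_0.81K_0.19)AlSi_3O_8: molar mass 265.280 g/mol; 8×15.999 = 127.992 g → 48.25 wt%.
Difference = 44.33 − 48.25 = -3.92 percentage points.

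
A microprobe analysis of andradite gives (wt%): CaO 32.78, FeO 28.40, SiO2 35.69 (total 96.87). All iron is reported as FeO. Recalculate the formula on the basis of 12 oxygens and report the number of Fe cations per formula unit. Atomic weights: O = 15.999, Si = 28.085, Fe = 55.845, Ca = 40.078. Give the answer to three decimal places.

2.188 Fe apfu

CaO: 32.78/56.077 = 0.58455 mol → 0.58455 mol Ca, 0.58455 mol O.
FeO: 28.40/71.844 = 0.39530 mol → 0.39530 mol Fe, 0.39530 mol O.
SiO2: 35.69/60.083 = 0.59401 mol → 0.59401 mol Si, 1.18802 mol O.
Total oxygen = 2.16787 mol. Normalization factor = 12/2.16787 = 5.53539.
Fe per 12 O = 0.39530 × 5.53539 = 2.188.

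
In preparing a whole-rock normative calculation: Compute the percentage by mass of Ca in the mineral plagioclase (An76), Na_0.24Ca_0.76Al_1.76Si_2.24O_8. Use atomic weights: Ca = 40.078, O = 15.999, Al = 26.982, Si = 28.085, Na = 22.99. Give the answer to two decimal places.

11.10 weight percent

M(Na_0.24Ca_0.76Al_1.76Si_2.24O_8) = 274.368 g/mol.
Ca contributes 0.76 × 40.078 = 30.459 g per mole.
30.459/274.368 = 0.1110 → 11.10%.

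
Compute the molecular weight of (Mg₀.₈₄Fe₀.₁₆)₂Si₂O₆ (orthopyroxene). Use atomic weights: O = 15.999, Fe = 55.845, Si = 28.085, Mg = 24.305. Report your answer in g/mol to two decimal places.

The formula mass is the sum 1.68(24.305) + 0.32(55.845) + 2(28.085) + 6(15.999).

210.87 g/mol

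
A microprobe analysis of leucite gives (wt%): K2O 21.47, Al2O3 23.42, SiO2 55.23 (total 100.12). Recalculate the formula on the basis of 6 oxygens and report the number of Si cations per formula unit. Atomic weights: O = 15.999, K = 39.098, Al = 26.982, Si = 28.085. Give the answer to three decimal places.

K2O: 21.47/94.195 = 0.22793 mol → 0.45586 mol K, 0.22793 mol O.
Al2O3: 23.42/101.961 = 0.22970 mol → 0.45940 mol Al, 0.68910 mol O.
SiO2: 55.23/60.083 = 0.91923 mol → 0.91923 mol Si, 1.83846 mol O.
Total oxygen = 2.75549 mol. Normalization factor = 6/2.75549 = 2.17747.
Si per 6 O = 0.91923 × 2.17747 = 2.002.

2.002 Si apfu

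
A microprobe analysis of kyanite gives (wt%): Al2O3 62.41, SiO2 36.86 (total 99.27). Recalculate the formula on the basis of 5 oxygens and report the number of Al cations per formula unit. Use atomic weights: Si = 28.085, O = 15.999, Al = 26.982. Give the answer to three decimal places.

1.998 Al apfu

Al2O3: 62.41/101.961 = 0.61210 mol → 1.22420 mol Al, 1.83630 mol O.
SiO2: 36.86/60.083 = 0.61348 mol → 0.61348 mol Si, 1.22696 mol O.
Total oxygen = 3.06326 mol. Normalization factor = 5/3.06326 = 1.63225.
Al per 5 O = 1.22420 × 1.63225 = 1.998.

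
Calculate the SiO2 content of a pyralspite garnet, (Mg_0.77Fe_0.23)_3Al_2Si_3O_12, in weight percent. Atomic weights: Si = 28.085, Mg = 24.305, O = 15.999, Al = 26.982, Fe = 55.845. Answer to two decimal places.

42.42 wt%

M((Mg_0.77Fe_0.23)_3Al_2Si_3O_12) = 424.885 g/mol; M(SiO2) = 60.083 g/mol.
Moles SiO2 per formula unit = 3 Si ÷ 1 = 3.0000.
SiO2 fraction = (3.0000 × 60.083) / 424.885 = 180.249/424.885 = 0.4242.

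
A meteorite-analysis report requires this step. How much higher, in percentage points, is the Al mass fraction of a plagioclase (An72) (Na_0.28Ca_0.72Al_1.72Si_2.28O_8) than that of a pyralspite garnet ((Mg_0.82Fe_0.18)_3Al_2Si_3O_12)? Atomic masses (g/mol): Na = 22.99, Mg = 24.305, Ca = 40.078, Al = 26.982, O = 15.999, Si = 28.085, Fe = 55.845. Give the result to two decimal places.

First mineral: 46.409 g Al in 273.728 g formula = 16.95 wt% Al.
Second mineral: 53.964 g Al in 420.154 g formula = 12.84 wt% Al.
16.95% − 12.84% gives a difference of 4.11 percentage points.

4.11 percentage points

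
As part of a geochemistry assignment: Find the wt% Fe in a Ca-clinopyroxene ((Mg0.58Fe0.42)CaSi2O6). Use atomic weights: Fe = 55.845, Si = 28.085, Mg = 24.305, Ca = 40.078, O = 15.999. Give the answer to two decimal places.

Formula mass = 0.58·24.305 + 0.42·55.845 + 1·40.078 + 2·28.085 + 6·15.999 = 229.794 g/mol, of which 23.455 g is Fe.
So Fe makes up 23.455/229.794 = 0.1021 of the mass, i.e. 10.21%.

10.21 wt%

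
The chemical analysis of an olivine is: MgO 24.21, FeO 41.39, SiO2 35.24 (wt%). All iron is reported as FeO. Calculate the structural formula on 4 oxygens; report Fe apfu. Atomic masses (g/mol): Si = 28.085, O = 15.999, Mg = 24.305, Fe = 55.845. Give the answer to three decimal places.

MgO: 24.21/40.304 = 0.60068 mol → 0.60068 mol Mg, 0.60068 mol O.
FeO: 41.39/71.844 = 0.57611 mol → 0.57611 mol Fe, 0.57611 mol O.
SiO2: 35.24/60.083 = 0.58652 mol → 0.58652 mol Si, 1.17304 mol O.
Total oxygen = 2.34983 mol. Normalization factor = 4/2.34983 = 1.70225.
Fe per 4 O = 0.57611 × 1.70225 = 0.981.

0.981 Fe apfu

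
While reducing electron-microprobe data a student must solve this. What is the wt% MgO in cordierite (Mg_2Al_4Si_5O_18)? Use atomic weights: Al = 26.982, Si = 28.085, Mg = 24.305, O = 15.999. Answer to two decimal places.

M(Mg_2Al_4Si_5O_18) = 584.945 g/mol; M(MgO) = 40.304 g/mol.
Moles MgO per formula unit = 2 Mg ÷ 1 = 2.0000.
MgO fraction = (2.0000 × 40.304) / 584.945 = 80.608/584.945 = 0.1378.

13.78 wt%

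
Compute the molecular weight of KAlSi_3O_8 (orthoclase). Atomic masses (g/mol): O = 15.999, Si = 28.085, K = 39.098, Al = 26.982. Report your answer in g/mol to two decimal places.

M = 1×39.098 + 1×26.982 + 3×28.085 + 8×15.999

278.33 g/mol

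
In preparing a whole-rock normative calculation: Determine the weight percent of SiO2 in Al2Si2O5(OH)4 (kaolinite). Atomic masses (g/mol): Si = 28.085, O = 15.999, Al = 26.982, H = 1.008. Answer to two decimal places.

46.55 wt%

Formula mass = 258.157 g/mol.
2 Si → 2.0000 mol SiO2 per formula unit; M(SiO2) = 60.083, so SiO2 mass = 120.166 g.
120.166/258.157 × 100 = 46.55 wt%.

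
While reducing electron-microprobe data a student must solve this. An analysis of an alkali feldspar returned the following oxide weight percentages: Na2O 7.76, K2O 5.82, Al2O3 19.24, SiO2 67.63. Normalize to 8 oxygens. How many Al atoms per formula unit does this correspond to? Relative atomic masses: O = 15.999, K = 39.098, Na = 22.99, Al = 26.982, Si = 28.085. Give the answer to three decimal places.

7.76 wt% Na2O ÷ 61.979 g/mol = 0.12520 mol, giving 0.25040 Na and 0.12520 O.
5.82 wt% K2O ÷ 94.195 g/mol = 0.06179 mol, giving 0.12358 K and 0.06179 O.
19.24 wt% Al2O3 ÷ 101.961 g/mol = 0.18870 mol, giving 0.37740 Al and 0.56610 O.
67.63 wt% SiO2 ÷ 60.083 g/mol = 1.12561 mol, giving 1.12561 Si and 2.25122 O.
Oxygen sums to 3.00431; scaling by 8/3.00431 = 2.66284 puts the formula on 8 O.
Al: 0.37740 × 2.66284 = 1.005 atoms per formula unit.

1.005 Al apfu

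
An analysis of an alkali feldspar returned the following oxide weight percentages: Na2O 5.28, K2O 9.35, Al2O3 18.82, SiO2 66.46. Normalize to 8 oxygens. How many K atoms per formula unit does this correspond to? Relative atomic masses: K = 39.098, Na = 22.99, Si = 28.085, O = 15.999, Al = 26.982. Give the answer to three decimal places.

5.28 wt% Na2O ÷ 61.979 g/mol = 0.08519 mol, giving 0.17038 Na and 0.08519 O.
9.35 wt% K2O ÷ 94.195 g/mol = 0.09926 mol, giving 0.19852 K and 0.09926 O.
18.82 wt% Al2O3 ÷ 101.961 g/mol = 0.18458 mol, giving 0.36916 Al and 0.55374 O.
66.46 wt% SiO2 ÷ 60.083 g/mol = 1.10614 mol, giving 1.10614 Si and 2.21228 O.
Oxygen sums to 2.95047; scaling by 8/2.95047 = 2.71143 puts the formula on 8 O.
K: 0.19852 × 2.71143 = 0.538 atoms per formula unit.

0.538 K apfu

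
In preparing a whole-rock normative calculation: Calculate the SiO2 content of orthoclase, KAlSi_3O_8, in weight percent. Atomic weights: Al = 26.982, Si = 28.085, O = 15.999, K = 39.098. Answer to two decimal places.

64.76 wt%

Formula mass = 278.327 g/mol.
3 Si → 3.0000 mol SiO2 per formula unit; M(SiO2) = 60.083, so SiO2 mass = 180.249 g.
180.249/278.327 × 100 = 64.76 wt%.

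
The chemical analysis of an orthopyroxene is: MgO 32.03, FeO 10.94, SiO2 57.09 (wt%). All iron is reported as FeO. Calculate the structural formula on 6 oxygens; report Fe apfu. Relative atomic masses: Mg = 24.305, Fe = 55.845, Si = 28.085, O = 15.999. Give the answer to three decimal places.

0.321 Fe apfu

MgO: 32.03/40.304 = 0.79471 mol → 0.79471 mol Mg, 0.79471 mol O.
FeO: 10.94/71.844 = 0.15227 mol → 0.15227 mol Fe, 0.15227 mol O.
SiO2: 57.09/60.083 = 0.95019 mol → 0.95019 mol Si, 1.90038 mol O.
Total oxygen = 2.84736 mol. Normalization factor = 6/2.84736 = 2.10722.
Fe per 6 O = 0.15227 × 2.10722 = 0.321.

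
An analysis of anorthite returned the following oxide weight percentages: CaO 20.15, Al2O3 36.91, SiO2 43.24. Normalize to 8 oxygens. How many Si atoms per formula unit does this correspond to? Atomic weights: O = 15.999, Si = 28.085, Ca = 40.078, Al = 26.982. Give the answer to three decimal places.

1.996 Si apfu

20.15 wt% CaO ÷ 56.077 g/mol = 0.35933 mol, giving 0.35933 Ca and 0.35933 O.
36.91 wt% Al2O3 ÷ 101.961 g/mol = 0.36200 mol, giving 0.72400 Al and 1.08600 O.
43.24 wt% SiO2 ÷ 60.083 g/mol = 0.71967 mol, giving 0.71967 Si and 1.43934 O.
Oxygen sums to 2.88467; scaling by 8/2.88467 = 2.77328 puts the formula on 8 O.
Si: 0.71967 × 2.77328 = 1.996 atoms per formula unit.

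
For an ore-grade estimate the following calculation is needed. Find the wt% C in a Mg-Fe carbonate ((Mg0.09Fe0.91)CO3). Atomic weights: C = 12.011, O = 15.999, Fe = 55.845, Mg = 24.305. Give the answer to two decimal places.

M((Mg0.09Fe0.91)CO3) = 113.014 g/mol.
C contributes 1 × 12.011 = 12.011 g per mole.
12.011/113.014 = 0.1063 → 10.63%.

10.63 mass %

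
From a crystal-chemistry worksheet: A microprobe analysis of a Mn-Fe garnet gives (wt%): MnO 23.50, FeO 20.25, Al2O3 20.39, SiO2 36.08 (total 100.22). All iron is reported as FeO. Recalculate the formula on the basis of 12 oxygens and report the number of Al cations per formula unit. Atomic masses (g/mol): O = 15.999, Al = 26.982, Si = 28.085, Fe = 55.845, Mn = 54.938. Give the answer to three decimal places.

23.50 wt% MnO ÷ 70.937 g/mol = 0.33128 mol, giving 0.33128 Mn and 0.33128 O.
20.25 wt% FeO ÷ 71.844 g/mol = 0.28186 mol, giving 0.28186 Fe and 0.28186 O.
20.39 wt% Al2O3 ÷ 101.961 g/mol = 0.19998 mol, giving 0.39996 Al and 0.59994 O.
36.08 wt% SiO2 ÷ 60.083 g/mol = 0.60050 mol, giving 0.60050 Si and 1.20100 O.
Oxygen sums to 2.41408; scaling by 12/2.41408 = 4.97084 puts the formula on 12 O.
Al: 0.39996 × 4.97084 = 1.988 atoms per formula unit.

1.988 Al apfu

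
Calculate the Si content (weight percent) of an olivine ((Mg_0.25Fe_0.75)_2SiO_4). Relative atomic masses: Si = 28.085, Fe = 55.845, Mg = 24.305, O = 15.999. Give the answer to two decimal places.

14.94 weight percent

Formula mass = 0.50*24.305 + 1.50*55.845 + 1*28.085 + 4*15.999 = 188.001 g/mol, of which 28.085 g is Si.
So Si makes up 28.085/188.001 = 0.1494 of the mass, i.e. 14.94%.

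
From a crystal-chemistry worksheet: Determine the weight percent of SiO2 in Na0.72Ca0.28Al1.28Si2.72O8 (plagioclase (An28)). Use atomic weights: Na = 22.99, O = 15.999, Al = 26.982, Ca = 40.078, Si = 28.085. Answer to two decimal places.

61.28 wt%

Molar mass of Na0.72Ca0.28Al1.28Si2.72O8 = 0.72*22.99 + 0.28*40.078 + 1.28*26.982 + 2.72*28.085 + 8*15.999 = 266.695 g/mol.
Each formula unit contains 2.72 Si, equivalent to 2.72/1 = 2.7200 mol SiO2.
M(SiO2) = 1×28.085 + 2×15.999 = 60.083 g/mol.
Mass of SiO2 per formula unit = 2.7200 × 60.083 = 163.426 g.
SiO2 wt% = 163.426 / 266.695 × 100 = 61.28%.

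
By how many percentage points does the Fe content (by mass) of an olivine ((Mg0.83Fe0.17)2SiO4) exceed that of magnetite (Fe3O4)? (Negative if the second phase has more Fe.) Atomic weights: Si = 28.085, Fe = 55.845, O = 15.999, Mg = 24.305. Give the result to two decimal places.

M((Mg0.83Fe0.17)2SiO4) = 151.415 g/mol, so wt% Fe = 18.987/151.415 × 100 = 12.54%.
M(Fe3O4) = 231.531 g/mol, so wt% Fe = 167.535/231.531 × 100 = 72.36%.
12.54 − 72.36 = -59.82 pp.

-59.82 percentage points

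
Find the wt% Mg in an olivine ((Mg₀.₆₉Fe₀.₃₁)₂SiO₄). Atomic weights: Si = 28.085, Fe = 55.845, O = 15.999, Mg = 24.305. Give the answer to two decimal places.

Formula mass = 1.38*24.305 + 0.62*55.845 + 1*28.085 + 4*15.999 = 160.246 g/mol, of which 33.541 g is Mg.
So Mg makes up 33.541/160.246 = 0.2093 of the mass, i.e. 20.93%.

20.93 mass %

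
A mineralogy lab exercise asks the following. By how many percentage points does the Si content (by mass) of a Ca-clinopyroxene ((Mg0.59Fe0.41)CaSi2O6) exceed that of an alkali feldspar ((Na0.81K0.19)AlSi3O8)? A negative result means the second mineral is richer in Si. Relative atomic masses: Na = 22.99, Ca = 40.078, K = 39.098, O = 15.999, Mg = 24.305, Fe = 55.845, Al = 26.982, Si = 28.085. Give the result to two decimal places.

-7.28 percentage points

M((Mg0.59Fe0.41)CaSi2O6) = 229.478 g/mol, so wt% Si = 56.170/229.478 × 100 = 24.48%.
M((Na0.81K0.19)AlSi3O8) = 265.280 g/mol, so wt% Si = 84.255/265.280 × 100 = 31.76%.
24.48 − 31.76 = -7.28 pp.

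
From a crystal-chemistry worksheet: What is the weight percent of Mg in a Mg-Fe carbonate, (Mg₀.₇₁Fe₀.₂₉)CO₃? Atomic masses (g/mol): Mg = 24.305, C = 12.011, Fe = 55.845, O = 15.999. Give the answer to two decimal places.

18.46 weight percent

Formula mass = 0.71*24.305 + 0.29*55.845 + 1*12.011 + 3*15.999 = 93.460 g/mol, of which 17.257 g is Mg.
So Mg makes up 17.257/93.460 = 0.1846 of the mass, i.e. 18.46%.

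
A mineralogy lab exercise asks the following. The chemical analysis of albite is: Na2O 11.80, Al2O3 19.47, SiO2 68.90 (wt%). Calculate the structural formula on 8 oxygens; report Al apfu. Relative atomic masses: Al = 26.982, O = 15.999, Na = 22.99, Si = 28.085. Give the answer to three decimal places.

1.000 Al apfu

Na2O: 11.80/61.979 = 0.19039 mol → 0.38078 mol Na, 0.19039 mol O.
Al2O3: 19.47/101.961 = 0.19096 mol → 0.38192 mol Al, 0.57288 mol O.
SiO2: 68.90/60.083 = 1.14675 mol → 1.14675 mol Si, 2.29350 mol O.
Total oxygen = 3.05677 mol. Normalization factor = 8/3.05677 = 2.61714.
Al per 8 O = 0.38192 × 2.61714 = 1.000.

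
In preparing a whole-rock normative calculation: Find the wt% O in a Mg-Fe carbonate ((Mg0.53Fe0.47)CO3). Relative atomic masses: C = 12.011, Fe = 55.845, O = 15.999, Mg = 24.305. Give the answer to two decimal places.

M((Mg0.53Fe0.47)CO3) = 99.137 g/mol.
O contributes 3 × 15.999 = 47.997 g per mole.
47.997/99.137 = 0.4841 → 48.41%.

48.41 mass %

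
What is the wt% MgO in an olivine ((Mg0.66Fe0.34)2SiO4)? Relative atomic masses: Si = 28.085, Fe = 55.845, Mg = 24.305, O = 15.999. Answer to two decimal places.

M((Mg0.66Fe0.34)2SiO4) = 162.138 g/mol; M(MgO) = 40.304 g/mol.
Moles MgO per formula unit = 1.32 Mg ÷ 1 = 1.3200.
MgO fraction = (1.3200 × 40.304) / 162.138 = 53.201/162.138 = 0.3281.

32.81 wt%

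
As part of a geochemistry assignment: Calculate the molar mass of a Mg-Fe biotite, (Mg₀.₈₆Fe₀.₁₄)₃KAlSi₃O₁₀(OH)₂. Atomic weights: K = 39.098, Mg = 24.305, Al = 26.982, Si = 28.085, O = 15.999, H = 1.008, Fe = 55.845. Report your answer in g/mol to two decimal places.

M = 2.58(24.305) + 0.42(55.845) + 1(39.098) + 1(26.982) + 3(28.085) + 12(15.999) + 2(1.008)

430.50 g/mol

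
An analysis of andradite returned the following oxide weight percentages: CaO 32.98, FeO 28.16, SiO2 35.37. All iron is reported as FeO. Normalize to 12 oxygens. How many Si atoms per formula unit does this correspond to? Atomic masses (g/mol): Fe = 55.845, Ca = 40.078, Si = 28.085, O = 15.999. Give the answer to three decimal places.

CaO: 32.98/56.077 = 0.58812 mol → 0.58812 mol Ca, 0.58812 mol O.
FeO: 28.16/71.844 = 0.39196 mol → 0.39196 mol Fe, 0.39196 mol O.
SiO2: 35.37/60.083 = 0.58869 mol → 0.58869 mol Si, 1.17738 mol O.
Total oxygen = 2.15746 mol. Normalization factor = 12/2.15746 = 5.56210.
Si per 12 O = 0.58869 × 5.56210 = 3.274.

3.274 Si apfu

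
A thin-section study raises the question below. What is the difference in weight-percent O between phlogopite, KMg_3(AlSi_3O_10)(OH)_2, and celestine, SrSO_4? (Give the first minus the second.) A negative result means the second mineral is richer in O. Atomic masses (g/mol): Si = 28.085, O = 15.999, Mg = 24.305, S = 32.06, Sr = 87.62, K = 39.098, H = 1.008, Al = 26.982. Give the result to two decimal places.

M(KMg_3(AlSi_3O_10)(OH)_2) = 417.254 g/mol, so wt% O = 191.988/417.254 × 100 = 46.01%.
M(SrSO_4) = 183.676 g/mol, so wt% O = 63.996/183.676 × 100 = 34.84%.
46.01 − 34.84 = 11.17 pp.

11.17 percentage points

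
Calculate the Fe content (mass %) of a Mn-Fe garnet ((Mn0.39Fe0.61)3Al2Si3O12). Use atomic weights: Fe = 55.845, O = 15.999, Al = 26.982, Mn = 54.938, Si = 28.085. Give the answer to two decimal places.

20.58 mass %

M((Mn0.39Fe0.61)3Al2Si3O12) = 496.681 g/mol.
Fe contributes 1.83 × 55.845 = 102.196 g per mole.
102.196/496.681 = 0.2058 → 20.58%.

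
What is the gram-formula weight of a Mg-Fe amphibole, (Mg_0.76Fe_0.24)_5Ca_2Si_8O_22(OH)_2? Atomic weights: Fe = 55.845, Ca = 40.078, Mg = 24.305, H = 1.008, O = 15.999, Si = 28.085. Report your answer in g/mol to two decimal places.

The formula mass is the sum 3.80*24.305 + 1.20*55.845 + 2*40.078 + 8*28.085 + 24*15.999 + 2*1.008.

850.20 g/mol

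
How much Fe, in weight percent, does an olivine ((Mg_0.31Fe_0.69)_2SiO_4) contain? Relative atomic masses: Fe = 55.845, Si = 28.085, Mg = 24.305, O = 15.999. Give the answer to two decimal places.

Formula mass = 0.62·24.305 + 1.38·55.845 + 1·28.085 + 4·15.999 = 184.216 g/mol, of which 77.066 g is Fe.
So Fe makes up 77.066/184.216 = 0.4183 of the mass, i.e. 41.83%.

41.83 weight percent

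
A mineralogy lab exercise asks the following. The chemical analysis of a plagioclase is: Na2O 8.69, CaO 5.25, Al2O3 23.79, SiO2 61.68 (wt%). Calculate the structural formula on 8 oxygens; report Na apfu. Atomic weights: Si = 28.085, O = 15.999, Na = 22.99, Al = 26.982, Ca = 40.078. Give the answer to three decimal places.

8.69 wt% Na2O ÷ 61.979 g/mol = 0.14021 mol, giving 0.28042 Na and 0.14021 O.
5.25 wt% CaO ÷ 56.077 g/mol = 0.09362 mol, giving 0.09362 Ca and 0.09362 O.
23.79 wt% Al2O3 ÷ 101.961 g/mol = 0.23332 mol, giving 0.46664 Al and 0.69996 O.
61.68 wt% SiO2 ÷ 60.083 g/mol = 1.02658 mol, giving 1.02658 Si and 2.05316 O.
Oxygen sums to 2.98695; scaling by 8/2.98695 = 2.67832 puts the formula on 8 O.
Na: 0.28042 × 2.67832 = 0.751 atoms per formula unit.

0.751 Na apfu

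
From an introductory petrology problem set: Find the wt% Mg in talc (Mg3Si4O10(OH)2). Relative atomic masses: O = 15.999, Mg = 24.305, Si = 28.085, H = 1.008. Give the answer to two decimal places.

M(Mg3Si4O10(OH)2) = 379.259 g/mol.
Mg contributes 3 × 24.305 = 72.915 g per mole.
72.915/379.259 = 0.1923 → 19.23%.

19.23 wt%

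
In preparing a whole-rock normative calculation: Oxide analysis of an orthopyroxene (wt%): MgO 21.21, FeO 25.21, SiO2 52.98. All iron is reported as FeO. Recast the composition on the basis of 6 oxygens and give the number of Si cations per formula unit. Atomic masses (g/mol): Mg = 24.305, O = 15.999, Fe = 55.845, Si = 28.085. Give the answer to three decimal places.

2.004 Si apfu

MgO: 21.21/40.304 = 0.52625 mol → 0.52625 mol Mg, 0.52625 mol O.
FeO: 25.21/71.844 = 0.35090 mol → 0.35090 mol Fe, 0.35090 mol O.
SiO2: 52.98/60.083 = 0.88178 mol → 0.88178 mol Si, 1.76356 mol O.
Total oxygen = 2.64071 mol. Normalization factor = 6/2.64071 = 2.27212.
Si per 6 O = 0.88178 × 2.27212 = 2.004.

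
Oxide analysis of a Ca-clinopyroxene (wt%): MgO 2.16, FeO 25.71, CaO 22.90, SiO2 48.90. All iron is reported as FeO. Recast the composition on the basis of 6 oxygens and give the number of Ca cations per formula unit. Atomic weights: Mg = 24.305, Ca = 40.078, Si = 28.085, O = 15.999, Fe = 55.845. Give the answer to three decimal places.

1.001 Ca apfu

MgO: 2.16/40.304 = 0.05359 mol → 0.05359 mol Mg, 0.05359 mol O.
FeO: 25.71/71.844 = 0.35786 mol → 0.35786 mol Fe, 0.35786 mol O.
CaO: 22.90/56.077 = 0.40837 mol → 0.40837 mol Ca, 0.40837 mol O.
SiO2: 48.90/60.083 = 0.81387 mol → 0.81387 mol Si, 1.62774 mol O.
Total oxygen = 2.44756 mol. Normalization factor = 6/2.44756 = 2.45142.
Ca per 6 O = 0.40837 × 2.45142 = 1.001.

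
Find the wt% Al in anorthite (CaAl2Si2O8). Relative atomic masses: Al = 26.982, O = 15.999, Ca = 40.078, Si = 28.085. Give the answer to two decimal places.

19.40 wt%

Molar mass of CaAl2Si2O8: 1·40.078 + 2·26.982 + 2·28.085 + 8·15.999 = 278.204 g/mol.
Mass of Al per formula unit: 2 × 26.982 = 53.964 g.
Weight fraction Al = 53.964 / 278.204 = 0.1940.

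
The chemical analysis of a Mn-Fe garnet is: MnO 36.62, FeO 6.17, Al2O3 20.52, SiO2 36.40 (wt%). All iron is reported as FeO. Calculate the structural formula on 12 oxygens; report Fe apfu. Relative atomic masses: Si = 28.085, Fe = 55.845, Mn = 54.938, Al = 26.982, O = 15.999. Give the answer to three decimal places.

36.62 wt% MnO ÷ 70.937 g/mol = 0.51623 mol, giving 0.51623 Mn and 0.51623 O.
6.17 wt% FeO ÷ 71.844 g/mol = 0.08588 mol, giving 0.08588 Fe and 0.08588 O.
20.52 wt% Al2O3 ÷ 101.961 g/mol = 0.20125 mol, giving 0.40250 Al and 0.60375 O.
36.40 wt% SiO2 ÷ 60.083 g/mol = 0.60583 mol, giving 0.60583 Si and 1.21166 O.
Oxygen sums to 2.41752; scaling by 12/2.41752 = 4.96376 puts the formula on 12 O.
Fe: 0.08588 × 4.96376 = 0.426 atoms per formula unit.

0.426 Fe apfu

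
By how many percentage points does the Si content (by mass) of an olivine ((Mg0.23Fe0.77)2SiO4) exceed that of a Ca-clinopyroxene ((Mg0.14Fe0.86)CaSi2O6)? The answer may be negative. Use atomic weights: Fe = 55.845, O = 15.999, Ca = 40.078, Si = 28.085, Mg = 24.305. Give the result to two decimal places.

M((Mg0.23Fe0.77)2SiO4) = 189.263 g/mol, so wt% Si = 28.085/189.263 × 100 = 14.84%.
M((Mg0.14Fe0.86)CaSi2O6) = 243.671 g/mol, so wt% Si = 56.170/243.671 × 100 = 23.05%.
14.84 − 23.05 = -8.21 pp.

-8.21 percentage points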